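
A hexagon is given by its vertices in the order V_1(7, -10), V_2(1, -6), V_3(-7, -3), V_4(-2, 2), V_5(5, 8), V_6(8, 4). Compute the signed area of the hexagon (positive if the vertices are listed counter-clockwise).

-137.5

V_1→V_2: (7)(-6) − (1)(-10) = -32
V_2→V_3: (1)(-3) − (-7)(-6) = -45
V_3→V_4: (-7)(2) − (-2)(-3) = -20
V_4→V_5: (-2)(8) − (5)(2) = -26
V_5→V_6: (5)(4) − (8)(8) = -44
V_6→V_1: (8)(-10) − (7)(4) = -108
Σ = -275
Signed area = Σ/2 = -137.5 (negative ⇒ clockwise traversal).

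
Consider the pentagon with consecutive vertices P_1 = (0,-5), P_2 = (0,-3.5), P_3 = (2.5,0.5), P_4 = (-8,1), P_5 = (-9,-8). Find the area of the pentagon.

Cross-terms: 0, 8.75, 6.5, 73, 45  ⇒  Σ = 133.25
Area = |Σ|/2 = 66.625.

66.625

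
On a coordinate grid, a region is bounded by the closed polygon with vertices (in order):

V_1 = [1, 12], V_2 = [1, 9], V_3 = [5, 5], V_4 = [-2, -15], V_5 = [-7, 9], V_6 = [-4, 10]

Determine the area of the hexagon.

Apply Gauss's area formula: 2A = Σ (x_i·y_{i+1} − x_{i+1}·y_i), indices taken mod 6.
Σ = (-3) + (-40) + (-65) + (-123) + (-34) + (-58) = -323
Area = |Σ|/2 = 161.5.

161.5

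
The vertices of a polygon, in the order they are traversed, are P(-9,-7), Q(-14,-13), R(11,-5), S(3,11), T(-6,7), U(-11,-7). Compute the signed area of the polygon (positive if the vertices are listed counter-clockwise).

294

Apply Gauss's area formula: 2A = Σ (x_i·y_{i+1} − x_{i+1}·y_i), indices taken mod 6.
P→Q: (-9)(-13) − (-14)(-7) = 19
Q→R: (-14)(-5) − (11)(-13) = 213
R→S: (11)(11) − (3)(-5) = 136
S→T: (3)(7) − (-6)(11) = 87
T→U: (-6)(-7) − (-11)(7) = 119
U→P: (-11)(-7) − (-9)(-7) = 14
Σ = 588
Signed area = Σ/2 = 294 (positive ⇒ counter-clockwise traversal).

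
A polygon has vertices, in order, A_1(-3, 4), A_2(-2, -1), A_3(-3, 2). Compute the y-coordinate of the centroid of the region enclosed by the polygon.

5/3

Apply the shoelace (surveyor's) formula. First the cross-terms c_i = x_i·y_{i+1} − x_{i+1}·y_i:
  11, -7, -6  ⇒  2A = -2, A = -1.
Then Σ (y_i + y_{i+1})·c_i = -10, so ȳ = -10 / (6·(-1)) = 5/3.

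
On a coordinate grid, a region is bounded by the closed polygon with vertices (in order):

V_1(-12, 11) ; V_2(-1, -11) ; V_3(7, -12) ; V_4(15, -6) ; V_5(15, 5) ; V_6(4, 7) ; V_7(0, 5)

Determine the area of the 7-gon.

V_1→V_2: (-12)(-11) − (-1)(11) = 143
V_2→V_3: (-1)(-12) − (7)(-11) = 89
V_3→V_4: (7)(-6) − (15)(-12) = 138
V_4→V_5: (15)(5) − (15)(-6) = 165
V_5→V_6: (15)(7) − (4)(5) = 85
V_6→V_7: (4)(5) − (0)(7) = 20
V_7→V_1: (0)(11) − (-12)(5) = 60
Σ = 700
Area = |Σ|/2 = 350.

350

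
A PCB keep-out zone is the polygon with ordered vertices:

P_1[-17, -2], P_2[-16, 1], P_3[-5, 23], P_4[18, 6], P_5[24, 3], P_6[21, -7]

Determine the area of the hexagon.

669

Apply the shoelace (surveyor's) formula: 2A = Σ (x_i·y_{i+1} − x_{i+1}·y_i), indices taken mod 6.
P_1→P_2: (-17)(1) − (-16)(-2) = -49
P_2→P_3: (-16)(23) − (-5)(1) = -363
P_3→P_4: (-5)(6) − (18)(23) = -444
P_4→P_5: (18)(3) − (24)(6) = -90
P_5→P_6: (24)(-7) − (21)(3) = -231
P_6→P_1: (21)(-2) − (-17)(-7) = -161
Σ = -1338
Area = |Σ|/2 = 669.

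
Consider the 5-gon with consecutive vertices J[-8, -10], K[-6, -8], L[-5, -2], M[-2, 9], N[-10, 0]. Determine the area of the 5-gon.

Apply the surveyor's formula: 2A = Σ (x_i·y_{i+1} − x_{i+1}·y_i), indices taken mod 5.
Σ = (4) + (-28) + (-49) + (90) + (100) = 117
Area = |Σ|/2 = 58.5.

58.5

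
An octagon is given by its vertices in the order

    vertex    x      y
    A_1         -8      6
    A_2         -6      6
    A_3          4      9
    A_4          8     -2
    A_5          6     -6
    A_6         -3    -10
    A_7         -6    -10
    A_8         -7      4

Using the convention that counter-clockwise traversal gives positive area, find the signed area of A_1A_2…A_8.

-209

Cross-terms: -12, -78, -80, -36, -78, -30, -94, -10  ⇒  Σ = -418
Signed area = Σ/2 = -209 (negative ⇒ clockwise traversal).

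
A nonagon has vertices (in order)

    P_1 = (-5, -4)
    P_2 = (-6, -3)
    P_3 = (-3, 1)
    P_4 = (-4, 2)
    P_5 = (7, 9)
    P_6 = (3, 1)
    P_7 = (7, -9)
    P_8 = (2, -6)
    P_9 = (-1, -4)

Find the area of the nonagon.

92

P_1→P_2: (-5)(-3) − (-6)(-4) = -9
P_2→P_3: (-6)(1) − (-3)(-3) = -15
P_3→P_4: (-3)(2) − (-4)(1) = -2
P_4→P_5: (-4)(9) − (7)(2) = -50
P_5→P_6: (7)(1) − (3)(9) = -20
P_6→P_7: (3)(-9) − (7)(1) = -34
P_7→P_8: (7)(-6) − (2)(-9) = -24
P_8→P_9: (2)(-4) − (-1)(-6) = -14
P_9→P_1: (-1)(-4) − (-5)(-4) = -16
Σ = -184
Area = |Σ|/2 = 92.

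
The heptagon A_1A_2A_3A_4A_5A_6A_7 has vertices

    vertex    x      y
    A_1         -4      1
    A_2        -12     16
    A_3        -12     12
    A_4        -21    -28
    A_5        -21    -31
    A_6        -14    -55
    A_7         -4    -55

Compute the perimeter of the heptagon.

156

|A_1A_2| = √((-8)² + (15)²) = √289 = 17
|A_2A_3| = √((0)² + (-4)²) = √16 = 4
|A_3A_4| = √((-9)² + (-40)²) = √1681 = 41
|A_4A_5| = √((0)² + (-3)²) = √9 = 3
|A_5A_6| = √((7)² + (-24)²) = √625 = 25
|A_6A_7| = √((10)² + (0)²) = √100 = 10
|A_7A_1| = √((0)² + (56)²) = √3136 = 56
Perimeter = 17 + 4 + 41 + 3 + 25 + 10 + 56 = 156.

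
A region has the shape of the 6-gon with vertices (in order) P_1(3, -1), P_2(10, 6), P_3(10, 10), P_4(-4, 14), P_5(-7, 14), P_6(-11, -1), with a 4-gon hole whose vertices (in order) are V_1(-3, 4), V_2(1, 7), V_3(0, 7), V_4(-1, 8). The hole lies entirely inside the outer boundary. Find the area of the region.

228

Outer boundary:
Cross-terms: 28, 40, 180, 42, 161, 14  ⇒  Σ = 465
Area = |Σ|/2 = 232.5.
Hole:
Σ = (-25) + (7) + (7) + (20) = 9
Area = |Σ|/2 = 4.5.
Net area = 232.5 − 4.5 = 228.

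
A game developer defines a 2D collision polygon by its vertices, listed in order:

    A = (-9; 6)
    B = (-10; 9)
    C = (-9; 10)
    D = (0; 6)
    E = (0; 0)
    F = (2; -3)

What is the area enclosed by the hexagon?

54.5

A→B: (-9)(9) − (-10)(6) = -21
B→C: (-10)(10) − (-9)(9) = -19
C→D: (-9)(6) − (0)(10) = -54
D→E: (0)(0) − (0)(6) = 0
E→F: (0)(-3) − (2)(0) = 0
F→A: (2)(6) − (-9)(-3) = -15
Σ = -109
Area = |Σ|/2 = 54.5.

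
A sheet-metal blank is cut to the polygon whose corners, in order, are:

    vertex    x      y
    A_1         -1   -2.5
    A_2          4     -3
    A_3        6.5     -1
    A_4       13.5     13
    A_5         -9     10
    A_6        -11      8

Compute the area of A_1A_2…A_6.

226

Apply the surveyor's formula: 2A = Σ (x_i·y_{i+1} − x_{i+1}·y_i), indices taken mod 6.
Σ = (13) + (15.5) + (98) + (252) + (38) + (35.5) = 452
Area = |Σ|/2 = 226.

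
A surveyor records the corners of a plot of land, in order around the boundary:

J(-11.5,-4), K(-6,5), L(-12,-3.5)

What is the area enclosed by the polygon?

Apply the shoelace formula: 2A = Σ (x_i·y_{i+1} − x_{i+1}·y_i), indices taken mod 3.
Cross-terms: -81.5, 81, 7.75  ⇒  Σ = 7.25
Area = |Σ|/2 = 3.625.

3.625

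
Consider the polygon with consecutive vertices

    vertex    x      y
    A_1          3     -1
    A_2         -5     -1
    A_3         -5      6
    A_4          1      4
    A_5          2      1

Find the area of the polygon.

40.5

Σ = (-8) + (-35) + (-26) + (-7) + (-5) = -81
Area = |Σ|/2 = 40.5.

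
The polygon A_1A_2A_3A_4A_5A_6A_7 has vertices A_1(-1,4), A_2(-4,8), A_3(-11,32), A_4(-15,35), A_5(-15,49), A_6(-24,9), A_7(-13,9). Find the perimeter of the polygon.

114

|A_1A_2| = √((-3)² + (4)²) = √25 = 5
|A_2A_3| = √((-7)² + (24)²) = √625 = 25
|A_3A_4| = √((-4)² + (3)²) = √25 = 5
|A_4A_5| = √((0)² + (14)²) = √196 = 14
|A_5A_6| = √((-9)² + (-40)²) = √1681 = 41
|A_6A_7| = √((11)² + (0)²) = √121 = 11
|A_7A_1| = √((12)² + (-5)²) = √169 = 13
Perimeter = 5 + 25 + 5 + 14 + 41 + 11 + 13 = 114.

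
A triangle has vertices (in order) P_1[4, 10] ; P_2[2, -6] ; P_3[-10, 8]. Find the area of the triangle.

110

Σ = (-44) + (-44) + (-132) = -220
Area = |Σ|/2 = 110.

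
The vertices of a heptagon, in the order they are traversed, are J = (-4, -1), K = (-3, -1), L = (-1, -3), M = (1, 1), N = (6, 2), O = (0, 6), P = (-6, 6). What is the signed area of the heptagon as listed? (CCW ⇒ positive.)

Apply the surveyor's formula: 2A = Σ (x_i·y_{i+1} − x_{i+1}·y_i), indices taken mod 7.
J→K: (-4)(-1) − (-3)(-1) = 1
K→L: (-3)(-3) − (-1)(-1) = 8
L→M: (-1)(1) − (1)(-3) = 2
M→N: (1)(2) − (6)(1) = -4
N→O: (6)(6) − (0)(2) = 36
O→P: (0)(6) − (-6)(6) = 36
P→J: (-6)(-1) − (-4)(6) = 30
Σ = 109
Signed area = Σ/2 = 54.5 (positive ⇒ counter-clockwise traversal).

54.5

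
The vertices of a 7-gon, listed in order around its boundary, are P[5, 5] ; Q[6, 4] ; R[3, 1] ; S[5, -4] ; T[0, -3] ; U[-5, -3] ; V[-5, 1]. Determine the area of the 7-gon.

56.5

Cross-terms: -10, -6, -17, -15, -15, -20, -30  ⇒  Σ = -113
Area = |Σ|/2 = 56.5.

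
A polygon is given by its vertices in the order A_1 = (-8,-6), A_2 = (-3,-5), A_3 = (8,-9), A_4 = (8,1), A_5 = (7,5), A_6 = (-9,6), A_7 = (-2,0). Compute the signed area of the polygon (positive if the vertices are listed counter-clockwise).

156.5

Apply the shoelace formula: 2A = Σ (x_i·y_{i+1} − x_{i+1}·y_i), indices taken mod 7.
Σ = (22) + (67) + (80) + (33) + (87) + (12) + (12) = 313
Signed area = Σ/2 = 156.5 (positive ⇒ counter-clockwise traversal).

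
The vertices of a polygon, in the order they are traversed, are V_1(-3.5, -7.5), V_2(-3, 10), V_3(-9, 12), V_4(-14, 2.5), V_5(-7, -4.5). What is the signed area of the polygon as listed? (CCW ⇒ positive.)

129.625

Apply Gauss's area formula: 2A = Σ (x_i·y_{i+1} − x_{i+1}·y_i), indices taken mod 5.
Σ = (-57.5) + (54) + (145.5) + (80.5) + (36.75) = 259.25
Signed area = Σ/2 = 129.625 (positive ⇒ counter-clockwise traversal).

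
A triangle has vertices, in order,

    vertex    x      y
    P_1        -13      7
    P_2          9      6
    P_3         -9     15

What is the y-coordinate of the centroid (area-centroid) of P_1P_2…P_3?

28/3

Apply the shoelace formula. First the cross-terms c_i = x_i·y_{i+1} − x_{i+1}·y_i:
  -141, 189, 132  ⇒  2A = 180, A = 90.
Then Σ (y_i + y_{i+1})·c_i = 5040, so ȳ = 5040 / (6·90) = 28/3.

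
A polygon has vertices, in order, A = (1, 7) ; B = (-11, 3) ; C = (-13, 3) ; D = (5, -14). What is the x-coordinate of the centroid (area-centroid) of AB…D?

-331/151

Apply the shoelace formula. First the cross-terms c_i = x_i·y_{i+1} − x_{i+1}·y_i:
  80, 6, 167, 49  ⇒  2A = 302, A = 151.
Then Σ (x_i + x_{i+1})·c_i = -1986, so x̄ = -1986 / (6·151) = -331/151.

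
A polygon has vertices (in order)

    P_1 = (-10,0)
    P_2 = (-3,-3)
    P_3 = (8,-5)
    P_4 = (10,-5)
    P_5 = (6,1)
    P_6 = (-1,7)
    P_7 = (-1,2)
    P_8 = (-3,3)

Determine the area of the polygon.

100

Apply the surveyor's formula: 2A = Σ (x_i·y_{i+1} − x_{i+1}·y_i), indices taken mod 8.
Cross-terms: 30, 39, 10, 40, 43, 5, 3, 30  ⇒  Σ = 200
Area = |Σ|/2 = 100.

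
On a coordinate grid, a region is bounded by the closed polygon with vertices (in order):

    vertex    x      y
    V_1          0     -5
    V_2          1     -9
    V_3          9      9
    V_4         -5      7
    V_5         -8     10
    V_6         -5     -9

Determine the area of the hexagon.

178

Apply the shoelace formula: 2A = Σ (x_i·y_{i+1} − x_{i+1}·y_i), indices taken mod 6.
Cross-terms: 5, 90, 108, 6, 122, 25  ⇒  Σ = 356
Area = |Σ|/2 = 178.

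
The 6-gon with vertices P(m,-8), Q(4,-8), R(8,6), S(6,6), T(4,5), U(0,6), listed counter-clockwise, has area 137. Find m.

-8

The doubled signed area Σ (x_i y_{i+1} − x_{i+1} y_i) is linear in m.
With m=0 it equals 162; the coefficient of m is -14 (from the two edges through P).
So -14·m + 162 = 2·137 = 274 ⇒ m = -8.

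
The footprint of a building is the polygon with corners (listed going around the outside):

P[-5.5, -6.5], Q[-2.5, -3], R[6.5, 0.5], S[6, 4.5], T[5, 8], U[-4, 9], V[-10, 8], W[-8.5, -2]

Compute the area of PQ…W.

Apply the surveyor's formula: 2A = Σ (x_i·y_{i+1} − x_{i+1}·y_i), indices taken mod 8.
Cross-terms: 0.25, 18.25, 26.25, 25.5, 77, 58, 88, 44.25  ⇒  Σ = 337.5
Area = |Σ|/2 = 168.75.

168.75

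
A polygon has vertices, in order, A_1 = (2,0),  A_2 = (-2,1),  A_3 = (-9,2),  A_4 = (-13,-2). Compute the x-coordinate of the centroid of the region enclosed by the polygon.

-97/15

Apply the shoelace (surveyor's) formula. First the cross-terms c_i = x_i·y_{i+1} − x_{i+1}·y_i:
  2, 5, 44, 4  ⇒  2A = 55, A = 27.5.
Then Σ (x_i + x_{i+1})·c_i = -1067, so x̄ = -1067 / (6·27.5) = -97/15.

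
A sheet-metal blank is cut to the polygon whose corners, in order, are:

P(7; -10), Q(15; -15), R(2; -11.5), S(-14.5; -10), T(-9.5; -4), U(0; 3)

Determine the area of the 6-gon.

Apply the shoelace (surveyor's) formula: 2A = Σ (x_i·y_{i+1} − x_{i+1}·y_i), indices taken mod 6.
Σ = (45) + (-142.5) + (-186.75) + (-37) + (-28.5) + (-21) = -370.75
Area = |Σ|/2 = 185.375.

185.375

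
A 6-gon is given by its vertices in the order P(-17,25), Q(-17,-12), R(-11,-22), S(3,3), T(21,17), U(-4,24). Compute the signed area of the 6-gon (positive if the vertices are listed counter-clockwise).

886

Apply the surveyor's formula: 2A = Σ (x_i·y_{i+1} − x_{i+1}·y_i), indices taken mod 6.
Σ = (629) + (242) + (33) + (-12) + (572) + (308) = 1772
Signed area = Σ/2 = 886 (positive ⇒ counter-clockwise traversal).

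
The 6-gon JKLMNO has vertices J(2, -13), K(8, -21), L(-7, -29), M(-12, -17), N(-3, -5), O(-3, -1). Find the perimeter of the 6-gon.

72

|JK| = √((6)² + (-8)²) = √100 = 10
|KL| = √((-15)² + (-8)²) = √289 = 17
|LM| = √((-5)² + (12)²) = √169 = 13
|MN| = √((9)² + (12)²) = √225 = 15
|NO| = √((0)² + (4)²) = √16 = 4
|OJ| = √((5)² + (-12)²) = √169 = 13
Perimeter = 10 + 17 + 13 + 15 + 4 + 13 = 72.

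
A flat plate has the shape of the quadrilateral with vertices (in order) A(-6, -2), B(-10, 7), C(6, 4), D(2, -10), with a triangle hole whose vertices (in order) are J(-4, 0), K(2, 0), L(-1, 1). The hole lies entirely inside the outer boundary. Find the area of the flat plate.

135

Outer boundary:
Apply Gauss's area formula: 2A = Σ (x_i·y_{i+1} − x_{i+1}·y_i), indices taken mod 4.
Σ = (-62) + (-82) + (-68) + (-64) = -276
Area = |Σ|/2 = 138.
Hole:
Apply Gauss's area formula: 2A = Σ (x_i·y_{i+1} − x_{i+1}·y_i), indices taken mod 3.
Cross-terms: 0, 2, 4  ⇒  Σ = 6
Area = |Σ|/2 = 3.
Net area = 138 − 3 = 135.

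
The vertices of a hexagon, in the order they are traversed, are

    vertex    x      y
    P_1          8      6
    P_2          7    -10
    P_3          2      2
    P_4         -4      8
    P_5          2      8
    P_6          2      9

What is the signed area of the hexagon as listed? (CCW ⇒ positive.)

P_1→P_2: (8)(-10) − (7)(6) = -122
P_2→P_3: (7)(2) − (2)(-10) = 34
P_3→P_4: (2)(8) − (-4)(2) = 24
P_4→P_5: (-4)(8) − (2)(8) = -48
P_5→P_6: (2)(9) − (2)(8) = 2
P_6→P_1: (2)(6) − (8)(9) = -60
Σ = -170
Signed area = Σ/2 = -85 (negative ⇒ clockwise traversal).

-85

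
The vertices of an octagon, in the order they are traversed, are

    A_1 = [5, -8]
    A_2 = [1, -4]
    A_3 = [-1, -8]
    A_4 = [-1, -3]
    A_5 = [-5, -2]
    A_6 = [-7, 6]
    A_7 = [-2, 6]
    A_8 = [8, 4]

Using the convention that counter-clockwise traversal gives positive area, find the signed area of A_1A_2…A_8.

Apply the shoelace formula: 2A = Σ (x_i·y_{i+1} − x_{i+1}·y_i), indices taken mod 8.
Σ = (-12) + (-12) + (-5) + (-13) + (-44) + (-30) + (-56) + (-84) = -256
Signed area = Σ/2 = -128 (negative ⇒ clockwise traversal).

-128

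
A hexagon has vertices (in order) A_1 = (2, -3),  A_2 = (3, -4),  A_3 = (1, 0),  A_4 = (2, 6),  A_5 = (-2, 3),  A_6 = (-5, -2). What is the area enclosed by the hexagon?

Σ = (1) + (4) + (6) + (18) + (19) + (19) = 67
Area = |Σ|/2 = 33.5.

33.5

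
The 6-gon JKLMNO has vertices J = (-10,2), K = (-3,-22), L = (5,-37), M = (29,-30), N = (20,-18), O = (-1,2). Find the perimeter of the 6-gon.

|JK| = √((7)² + (-24)²) = √625 = 25
|KL| = √((8)² + (-15)²) = √289 = 17
|LM| = √((24)² + (7)²) = √625 = 25
|MN| = √((-9)² + (12)²) = √225 = 15
|NO| = √((-21)² + (20)²) = √841 = 29
|OJ| = √((-9)² + (0)²) = √81 = 9
Perimeter = 25 + 17 + 25 + 15 + 29 + 9 = 120.

120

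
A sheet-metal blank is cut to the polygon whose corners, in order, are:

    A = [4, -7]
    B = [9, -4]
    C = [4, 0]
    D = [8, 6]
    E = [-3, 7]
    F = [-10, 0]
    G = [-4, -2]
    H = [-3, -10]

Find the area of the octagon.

Apply the surveyor's formula: 2A = Σ (x_i·y_{i+1} − x_{i+1}·y_i), indices taken mod 8.
Cross-terms: 47, 16, 24, 74, 70, 20, 34, 61  ⇒  Σ = 346
Area = |Σ|/2 = 173.

173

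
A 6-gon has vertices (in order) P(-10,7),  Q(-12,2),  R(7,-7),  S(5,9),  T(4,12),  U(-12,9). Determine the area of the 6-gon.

221

Apply Gauss's area formula: 2A = Σ (x_i·y_{i+1} − x_{i+1}·y_i), indices taken mod 6.
P→Q: (-10)(2) − (-12)(7) = 64
Q→R: (-12)(-7) − (7)(2) = 70
R→S: (7)(9) − (5)(-7) = 98
S→T: (5)(12) − (4)(9) = 24
T→U: (4)(9) − (-12)(12) = 180
U→P: (-12)(7) − (-10)(9) = 6
Σ = 442
Area = |Σ|/2 = 221.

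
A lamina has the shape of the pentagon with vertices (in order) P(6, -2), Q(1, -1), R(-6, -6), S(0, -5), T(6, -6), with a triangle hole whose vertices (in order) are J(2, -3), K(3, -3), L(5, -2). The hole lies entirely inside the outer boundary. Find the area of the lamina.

Outer boundary:
Apply the shoelace formula: 2A = Σ (x_i·y_{i+1} − x_{i+1}·y_i), indices taken mod 5.
P→Q: (6)(-1) − (1)(-2) = -4
Q→R: (1)(-6) − (-6)(-1) = -12
R→S: (-6)(-5) − (0)(-6) = 30
S→T: (0)(-6) − (6)(-5) = 30
T→P: (6)(-2) − (6)(-6) = 24
Σ = 68
Area = |Σ|/2 = 34.
Hole:
J→K: (2)(-3) − (3)(-3) = 3
K→L: (3)(-2) − (5)(-3) = 9
L→J: (5)(-3) − (2)(-2) = -11
Σ = 1
Area = |Σ|/2 = 0.5.
Net area = 34 − 0.5 = 33.5.

33.5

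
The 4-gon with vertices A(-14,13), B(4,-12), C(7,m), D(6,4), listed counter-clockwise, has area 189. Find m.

-8

Write out the shoelace sum; only the two edges meeting at C involve m:
2·Area = [(4·m − 7·(-12)) + (7·4 − 6·m)] + 250
       = -2·m + 362 = 378
⇒ m = -8.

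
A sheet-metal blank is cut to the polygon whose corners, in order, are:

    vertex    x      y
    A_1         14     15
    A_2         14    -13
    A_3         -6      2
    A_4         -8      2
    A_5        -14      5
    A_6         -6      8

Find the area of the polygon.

Apply the shoelace (surveyor's) formula: 2A = Σ (x_i·y_{i+1} − x_{i+1}·y_i), indices taken mod 6.
Cross-terms: -392, -50, 4, -12, -82, -202  ⇒  Σ = -734
Area = |Σ|/2 = 367.

367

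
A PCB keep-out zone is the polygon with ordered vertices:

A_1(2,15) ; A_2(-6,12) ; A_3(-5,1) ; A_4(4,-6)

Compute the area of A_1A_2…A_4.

Σ = (114) + (54) + (26) + (72) = 266
Area = |Σ|/2 = 133.

133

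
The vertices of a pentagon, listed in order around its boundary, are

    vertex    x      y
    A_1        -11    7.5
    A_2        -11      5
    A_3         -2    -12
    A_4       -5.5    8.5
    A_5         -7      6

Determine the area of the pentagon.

Apply the shoelace formula: 2A = Σ (x_i·y_{i+1} − x_{i+1}·y_i), indices taken mod 5.
A_1→A_2: (-11)(5) − (-11)(7.5) = 27.5
A_2→A_3: (-11)(-12) − (-2)(5) = 142
A_3→A_4: (-2)(8.5) − (-5.5)(-12) = -83
A_4→A_5: (-5.5)(6) − (-7)(8.5) = 26.5
A_5→A_1: (-7)(7.5) − (-11)(6) = 13.5
Σ = 126.5
Area = |Σ|/2 = 63.25.

63.25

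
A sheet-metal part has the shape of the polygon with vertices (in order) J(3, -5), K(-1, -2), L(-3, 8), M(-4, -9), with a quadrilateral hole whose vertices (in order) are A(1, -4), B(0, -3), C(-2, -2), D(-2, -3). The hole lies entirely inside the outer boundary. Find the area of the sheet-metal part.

38.5

Outer boundary:
Apply Gauss's area formula: 2A = Σ (x_i·y_{i+1} − x_{i+1}·y_i), indices taken mod 4.
Σ = (-11) + (-14) + (59) + (47) = 81
Area = |Σ|/2 = 40.5.
Hole:
Apply Gauss's area formula: 2A = Σ (x_i·y_{i+1} − x_{i+1}·y_i), indices taken mod 4.
A→B: (1)(-3) − (0)(-4) = -3
B→C: (0)(-2) − (-2)(-3) = -6
C→D: (-2)(-3) − (-2)(-2) = 2
D→A: (-2)(-4) − (1)(-3) = 11
Σ = 4
Area = |Σ|/2 = 2.
Net area = 40.5 − 2 = 38.5.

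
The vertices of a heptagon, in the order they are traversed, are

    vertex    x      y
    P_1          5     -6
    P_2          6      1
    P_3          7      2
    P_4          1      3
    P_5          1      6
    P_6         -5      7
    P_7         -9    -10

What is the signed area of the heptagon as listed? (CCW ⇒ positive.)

161

Apply Gauss's area formula: 2A = Σ (x_i·y_{i+1} − x_{i+1}·y_i), indices taken mod 7.
Σ = (41) + (5) + (19) + (3) + (37) + (113) + (104) = 322
Signed area = Σ/2 = 161 (positive ⇒ counter-clockwise traversal).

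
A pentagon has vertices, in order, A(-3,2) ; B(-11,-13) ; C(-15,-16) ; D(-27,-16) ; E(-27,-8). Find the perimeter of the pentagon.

|AB| = √((-8)² + (-15)²) = √289 = 17
|BC| = √((-4)² + (-3)²) = √25 = 5
|CD| = √((-12)² + (0)²) = √144 = 12
|DE| = √((0)² + (8)²) = √64 = 8
|EA| = √((24)² + (10)²) = √676 = 26
Perimeter = 17 + 5 + 12 + 8 + 26 = 68.

68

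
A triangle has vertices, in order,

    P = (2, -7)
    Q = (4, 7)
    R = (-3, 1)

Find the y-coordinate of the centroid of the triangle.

1/3

Apply the surveyor's formula. First the cross-terms c_i = x_i·y_{i+1} − x_{i+1}·y_i:
  42, 25, 19  ⇒  2A = 86, A = 43.
Then Σ (y_i + y_{i+1})·c_i = 86, so ȳ = 86 / (6·43) = 1/3.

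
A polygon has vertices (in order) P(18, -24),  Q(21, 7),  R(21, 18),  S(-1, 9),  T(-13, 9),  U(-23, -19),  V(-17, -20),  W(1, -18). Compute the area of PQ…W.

Apply the shoelace formula: 2A = Σ (x_i·y_{i+1} − x_{i+1}·y_i), indices taken mod 8.
Σ = (630) + (231) + (207) + (108) + (454) + (137) + (326) + (300) = 2393
Area = |Σ|/2 = 1196.5.

1196.5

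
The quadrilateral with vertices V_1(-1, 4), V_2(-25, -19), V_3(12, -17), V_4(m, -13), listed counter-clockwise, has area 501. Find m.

19

The doubled signed area Σ (x_i y_{i+1} − x_{i+1} y_i) is linear in m.
With m=0 it equals 603; the coefficient of m is 21 (from the two edges through V_4).
So 21·m + 603 = 2·501 = 1002 ⇒ m = 19.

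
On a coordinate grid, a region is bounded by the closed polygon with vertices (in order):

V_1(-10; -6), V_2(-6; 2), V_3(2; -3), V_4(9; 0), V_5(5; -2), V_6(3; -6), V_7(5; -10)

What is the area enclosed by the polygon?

Cross-terms: -56, 14, 27, -18, -24, 0, -130  ⇒  Σ = -187
Area = |Σ|/2 = 93.5.

93.5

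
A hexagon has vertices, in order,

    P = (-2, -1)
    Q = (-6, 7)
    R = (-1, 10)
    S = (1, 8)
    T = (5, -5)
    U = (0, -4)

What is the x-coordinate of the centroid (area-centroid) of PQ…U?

Apply the shoelace (surveyor's) formula. First the cross-terms c_i = x_i·y_{i+1} − x_{i+1}·y_i:
  -20, -53, -18, -45, -20, -8  ⇒  2A = -164, A = -82.
Then Σ (x_i + x_{i+1})·c_i = 177, so x̄ = 177 / (6·(-82)) = -59/164.

-59/164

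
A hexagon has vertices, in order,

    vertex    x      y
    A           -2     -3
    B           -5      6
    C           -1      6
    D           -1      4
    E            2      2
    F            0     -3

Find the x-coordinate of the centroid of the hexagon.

-319/213

Apply the surveyor's formula. First the cross-terms c_i = x_i·y_{i+1} − x_{i+1}·y_i:
  -27, -24, 2, -10, -6, -6  ⇒  2A = -71, A = -35.5.
Then Σ (x_i + x_{i+1})·c_i = 319, so x̄ = 319 / (6·(-35.5)) = -319/213.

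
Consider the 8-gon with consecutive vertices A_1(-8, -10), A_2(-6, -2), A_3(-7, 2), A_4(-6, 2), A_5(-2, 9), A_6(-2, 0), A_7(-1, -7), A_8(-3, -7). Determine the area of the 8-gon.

65

Cross-terms: -44, -26, -2, -50, 18, 14, -14, -26  ⇒  Σ = -130
Area = |Σ|/2 = 65.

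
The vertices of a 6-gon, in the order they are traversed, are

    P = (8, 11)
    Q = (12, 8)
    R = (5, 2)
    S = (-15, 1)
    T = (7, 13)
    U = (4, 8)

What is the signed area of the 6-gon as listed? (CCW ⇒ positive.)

-133.5

Apply the shoelace formula: 2A = Σ (x_i·y_{i+1} − x_{i+1}·y_i), indices taken mod 6.
Σ = (-68) + (-16) + (35) + (-202) + (4) + (-20) = -267
Signed area = Σ/2 = -133.5 (negative ⇒ clockwise traversal).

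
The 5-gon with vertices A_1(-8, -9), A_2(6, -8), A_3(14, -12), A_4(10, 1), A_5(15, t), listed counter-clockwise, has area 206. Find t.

The doubled signed area Σ (x_i y_{i+1} − x_{i+1} y_i) is linear in t.
With t=0 it equals 142; the coefficient of t is 18 (from the two edges through A_5).
So 18·t + 142 = 2·206 = 412 ⇒ t = 15.

15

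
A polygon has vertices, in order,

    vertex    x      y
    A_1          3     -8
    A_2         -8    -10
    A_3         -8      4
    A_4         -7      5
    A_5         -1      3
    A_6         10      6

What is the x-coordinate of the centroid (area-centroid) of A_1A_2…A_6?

Apply the shoelace formula. First the cross-terms c_i = x_i·y_{i+1} − x_{i+1}·y_i:
  -94, -112, -12, -16, -36, -98  ⇒  2A = -368, A = -184.
Then Σ (x_i + x_{i+1})·c_i = 972, so x̄ = 972 / (6·(-184)) = -81/92.

-81/92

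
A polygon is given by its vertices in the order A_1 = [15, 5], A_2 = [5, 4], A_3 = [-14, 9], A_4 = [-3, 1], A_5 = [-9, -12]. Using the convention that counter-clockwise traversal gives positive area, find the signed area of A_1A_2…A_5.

A_1→A_2: (15)(4) − (5)(5) = 35
A_2→A_3: (5)(9) − (-14)(4) = 101
A_3→A_4: (-14)(1) − (-3)(9) = 13
A_4→A_5: (-3)(-12) − (-9)(1) = 45
A_5→A_1: (-9)(5) − (15)(-12) = 135
Σ = 329
Signed area = Σ/2 = 164.5 (positive ⇒ counter-clockwise traversal).

164.5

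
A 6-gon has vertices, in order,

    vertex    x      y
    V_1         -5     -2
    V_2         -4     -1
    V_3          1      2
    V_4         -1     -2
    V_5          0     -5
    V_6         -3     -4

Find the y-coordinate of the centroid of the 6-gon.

-31/17

Apply the shoelace (surveyor's) formula. First the cross-terms c_i = x_i·y_{i+1} − x_{i+1}·y_i:
  -3, -7, 0, 5, -15, -14  ⇒  2A = -34, A = -17.
Then Σ (y_i + y_{i+1})·c_i = 186, so ȳ = 186 / (6·(-17)) = -31/17.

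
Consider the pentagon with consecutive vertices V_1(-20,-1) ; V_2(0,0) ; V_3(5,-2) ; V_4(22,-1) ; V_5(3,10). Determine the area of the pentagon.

229.5

Apply the shoelace formula: 2A = Σ (x_i·y_{i+1} − x_{i+1}·y_i), indices taken mod 5.
V_1→V_2: (-20)(0) − (0)(-1) = 0
V_2→V_3: (0)(-2) − (5)(0) = 0
V_3→V_4: (5)(-1) − (22)(-2) = 39
V_4→V_5: (22)(10) − (3)(-1) = 223
V_5→V_1: (3)(-1) − (-20)(10) = 197
Σ = 459
Area = |Σ|/2 = 229.5.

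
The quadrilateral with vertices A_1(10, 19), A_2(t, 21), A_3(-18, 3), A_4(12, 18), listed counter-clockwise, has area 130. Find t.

Write out the shoelace sum; only the two edges meeting at A_2 involve t:
2·Area = [(10·21 − t·19) + (t·3 − (-18)·21)] + -312
       = -16·t + 276 = 260
⇒ t = 1.

1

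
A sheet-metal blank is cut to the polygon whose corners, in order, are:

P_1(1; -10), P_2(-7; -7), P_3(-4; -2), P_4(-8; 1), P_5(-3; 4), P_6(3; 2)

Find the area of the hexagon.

95

Σ = (-77) + (-14) + (-20) + (-29) + (-18) + (-32) = -190
Area = |Σ|/2 = 95.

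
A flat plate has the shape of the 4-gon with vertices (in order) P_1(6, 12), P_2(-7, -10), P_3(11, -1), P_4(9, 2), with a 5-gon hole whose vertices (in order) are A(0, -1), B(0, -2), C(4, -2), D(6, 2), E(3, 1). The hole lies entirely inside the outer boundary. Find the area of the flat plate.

121.5

Outer boundary:
Apply Gauss's area formula: 2A = Σ (x_i·y_{i+1} − x_{i+1}·y_i), indices taken mod 4.
Σ = (24) + (117) + (31) + (96) = 268
Area = |Σ|/2 = 134.
Hole:
Cross-terms: 0, 8, 20, 0, -3  ⇒  Σ = 25
Area = |Σ|/2 = 12.5.
Net area = 134 − 12.5 = 121.5.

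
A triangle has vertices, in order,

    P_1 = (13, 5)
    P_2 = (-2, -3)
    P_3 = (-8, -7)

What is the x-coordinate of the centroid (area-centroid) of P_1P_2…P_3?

Apply the shoelace formula. First the cross-terms c_i = x_i·y_{i+1} − x_{i+1}·y_i:
  -29, -10, 51  ⇒  2A = 12, A = 6.
Then Σ (x_i + x_{i+1})·c_i = 36, so x̄ = 36 / (6·6) = 1.

1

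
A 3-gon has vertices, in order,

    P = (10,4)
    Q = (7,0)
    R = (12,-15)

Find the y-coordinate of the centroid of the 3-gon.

Apply the shoelace (surveyor's) formula. First the cross-terms c_i = x_i·y_{i+1} − x_{i+1}·y_i:
  -28, -105, 198  ⇒  2A = 65, A = 32.5.
Then Σ (y_i + y_{i+1})·c_i = -715, so ȳ = -715 / (6·32.5) = -11/3.

-11/3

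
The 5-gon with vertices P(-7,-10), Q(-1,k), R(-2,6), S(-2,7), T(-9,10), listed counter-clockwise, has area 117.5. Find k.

The doubled signed area Σ (x_i y_{i+1} − x_{i+1} y_i) is linear in k.
With k=0 it equals 185; the coefficient of k is -5 (from the two edges through Q).
So -5·k + 185 = 2·117.5 = 235 ⇒ k = -10.

-10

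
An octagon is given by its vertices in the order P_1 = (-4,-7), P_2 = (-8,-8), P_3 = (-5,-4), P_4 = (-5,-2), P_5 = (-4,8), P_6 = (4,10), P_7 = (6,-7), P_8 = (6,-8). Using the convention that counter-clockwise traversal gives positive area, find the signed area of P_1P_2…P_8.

-165

Apply Gauss's area formula: 2A = Σ (x_i·y_{i+1} − x_{i+1}·y_i), indices taken mod 8.
Σ = (-24) + (-8) + (-10) + (-48) + (-72) + (-88) + (-6) + (-74) = -330
Signed area = Σ/2 = -165 (negative ⇒ clockwise traversal).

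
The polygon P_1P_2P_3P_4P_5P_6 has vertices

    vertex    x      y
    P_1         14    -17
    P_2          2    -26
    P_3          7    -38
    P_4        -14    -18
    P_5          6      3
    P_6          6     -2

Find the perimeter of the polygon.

|P_1P_2| = √((-12)² + (-9)²) = √225 = 15
|P_2P_3| = √((5)² + (-12)²) = √169 = 13
|P_3P_4| = √((-21)² + (20)²) = √841 = 29
|P_4P_5| = √((20)² + (21)²) = √841 = 29
|P_5P_6| = √((0)² + (-5)²) = √25 = 5
|P_6P_1| = √((8)² + (-15)²) = √289 = 17
Perimeter = 15 + 13 + 29 + 29 + 5 + 17 = 108.

108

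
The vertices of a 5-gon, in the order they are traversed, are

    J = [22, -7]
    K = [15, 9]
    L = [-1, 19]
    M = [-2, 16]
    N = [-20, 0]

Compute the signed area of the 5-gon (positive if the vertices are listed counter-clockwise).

Apply the surveyor's formula: 2A = Σ (x_i·y_{i+1} − x_{i+1}·y_i), indices taken mod 5.
Σ = (303) + (294) + (22) + (320) + (140) = 1079
Signed area = Σ/2 = 539.5 (positive ⇒ counter-clockwise traversal).

539.5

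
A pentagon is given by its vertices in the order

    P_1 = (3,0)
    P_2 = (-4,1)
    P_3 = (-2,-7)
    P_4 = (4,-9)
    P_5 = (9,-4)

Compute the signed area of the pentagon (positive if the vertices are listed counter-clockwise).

Apply Gauss's area formula: 2A = Σ (x_i·y_{i+1} − x_{i+1}·y_i), indices taken mod 5.
Σ = (3) + (30) + (46) + (65) + (12) = 156
Signed area = Σ/2 = 78 (positive ⇒ counter-clockwise traversal).

78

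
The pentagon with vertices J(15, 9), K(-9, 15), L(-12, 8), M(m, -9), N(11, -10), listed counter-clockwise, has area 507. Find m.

-8

The doubled signed area Σ (x_i y_{i+1} − x_{i+1} y_i) is linear in m.
With m=0 it equals 870; the coefficient of m is -18 (from the two edges through M).
So -18·m + 870 = 2·507 = 1014 ⇒ m = -8.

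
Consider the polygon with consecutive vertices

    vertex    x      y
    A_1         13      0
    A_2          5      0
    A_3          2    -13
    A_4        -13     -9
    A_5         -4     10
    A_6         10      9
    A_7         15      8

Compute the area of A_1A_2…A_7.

Apply the shoelace (surveyor's) formula: 2A = Σ (x_i·y_{i+1} − x_{i+1}·y_i), indices taken mod 7.
Σ = (0) + (-65) + (-187) + (-166) + (-136) + (-55) + (-104) = -713
Area = |Σ|/2 = 356.5.

356.5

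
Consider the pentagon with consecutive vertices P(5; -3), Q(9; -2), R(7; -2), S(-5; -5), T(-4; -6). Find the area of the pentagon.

Apply the surveyor's formula: 2A = Σ (x_i·y_{i+1} − x_{i+1}·y_i), indices taken mod 5.
Σ = (17) + (-4) + (-45) + (10) + (42) = 20
Area = |Σ|/2 = 10.

10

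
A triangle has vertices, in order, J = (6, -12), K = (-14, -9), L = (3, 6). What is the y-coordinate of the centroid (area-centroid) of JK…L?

Apply the shoelace (surveyor's) formula. First the cross-terms c_i = x_i·y_{i+1} − x_{i+1}·y_i:
  -222, -57, -72  ⇒  2A = -351, A = -175.5.
Then Σ (y_i + y_{i+1})·c_i = 5265, so ȳ = 5265 / (6·(-175.5)) = -5.

-5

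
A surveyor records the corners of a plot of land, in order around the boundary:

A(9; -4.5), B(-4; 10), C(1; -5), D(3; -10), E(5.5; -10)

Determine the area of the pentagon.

Apply the shoelace formula: 2A = Σ (x_i·y_{i+1} − x_{i+1}·y_i), indices taken mod 5.
A→B: (9)(10) − (-4)(-4.5) = 72
B→C: (-4)(-5) − (1)(10) = 10
C→D: (1)(-10) − (3)(-5) = 5
D→E: (3)(-10) − (5.5)(-10) = 25
E→A: (5.5)(-4.5) − (9)(-10) = 65.25
Σ = 177.25
Area = |Σ|/2 = 88.625.

88.625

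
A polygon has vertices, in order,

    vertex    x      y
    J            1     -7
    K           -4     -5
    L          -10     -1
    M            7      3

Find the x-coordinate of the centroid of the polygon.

-6/7

Apply Gauss's area formula. First the cross-terms c_i = x_i·y_{i+1} − x_{i+1}·y_i:
  -33, -46, -23, -52  ⇒  2A = -154, A = -77.
Then Σ (x_i + x_{i+1})·c_i = 396, so x̄ = 396 / (6·(-77)) = -6/7.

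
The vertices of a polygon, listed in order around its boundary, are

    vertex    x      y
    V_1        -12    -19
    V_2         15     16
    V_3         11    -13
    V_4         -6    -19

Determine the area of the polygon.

Cross-terms: 93, -371, -287, -114  ⇒  Σ = -679
Area = |Σ|/2 = 339.5.

339.5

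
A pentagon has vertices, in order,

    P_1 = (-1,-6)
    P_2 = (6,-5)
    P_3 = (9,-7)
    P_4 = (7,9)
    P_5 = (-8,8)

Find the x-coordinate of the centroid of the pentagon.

283/179

Apply the surveyor's formula. First the cross-terms c_i = x_i·y_{i+1} − x_{i+1}·y_i:
  41, 3, 130, 128, 56  ⇒  2A = 358, A = 179.
Then Σ (x_i + x_{i+1})·c_i = 1698, so x̄ = 1698 / (6·179) = 283/179.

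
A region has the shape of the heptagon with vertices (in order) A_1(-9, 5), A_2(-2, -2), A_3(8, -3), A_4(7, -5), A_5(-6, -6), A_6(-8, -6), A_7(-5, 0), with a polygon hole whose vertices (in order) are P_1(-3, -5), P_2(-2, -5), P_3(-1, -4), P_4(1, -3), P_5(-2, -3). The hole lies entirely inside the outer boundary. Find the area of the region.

Outer boundary:
Apply the surveyor's formula: 2A = Σ (x_i·y_{i+1} − x_{i+1}·y_i), indices taken mod 7.
A_1→A_2: (-9)(-2) − (-2)(5) = 28
A_2→A_3: (-2)(-3) − (8)(-2) = 22
A_3→A_4: (8)(-5) − (7)(-3) = -19
A_4→A_5: (7)(-6) − (-6)(-5) = -72
A_5→A_6: (-6)(-6) − (-8)(-6) = -12
A_6→A_7: (-8)(0) − (-5)(-6) = -30
A_7→A_1: (-5)(5) − (-9)(0) = -25
Σ = -108
Area = |Σ|/2 = 54.
Hole:
Apply the shoelace (surveyor's) formula: 2A = Σ (x_i·y_{i+1} − x_{i+1}·y_i), indices taken mod 5.
Σ = (5) + (3) + (7) + (-9) + (1) = 7
Area = |Σ|/2 = 3.5.
Net area = 54 − 3.5 = 50.5.

50.5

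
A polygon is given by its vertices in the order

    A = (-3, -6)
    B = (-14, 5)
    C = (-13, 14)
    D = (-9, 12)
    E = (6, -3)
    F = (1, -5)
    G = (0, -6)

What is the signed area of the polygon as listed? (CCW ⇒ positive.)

Apply the shoelace (surveyor's) formula: 2A = Σ (x_i·y_{i+1} − x_{i+1}·y_i), indices taken mod 7.
Σ = (-99) + (-131) + (-30) + (-45) + (-27) + (-6) + (-18) = -356
Signed area = Σ/2 = -178 (negative ⇒ clockwise traversal).

-178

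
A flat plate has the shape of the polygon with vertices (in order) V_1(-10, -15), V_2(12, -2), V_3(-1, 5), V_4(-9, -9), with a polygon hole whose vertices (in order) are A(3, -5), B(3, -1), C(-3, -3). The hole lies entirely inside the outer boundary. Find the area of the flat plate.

166.5

Outer boundary:
V_1→V_2: (-10)(-2) − (12)(-15) = 200
V_2→V_3: (12)(5) − (-1)(-2) = 58
V_3→V_4: (-1)(-9) − (-9)(5) = 54
V_4→V_1: (-9)(-15) − (-10)(-9) = 45
Σ = 357
Area = |Σ|/2 = 178.5.
Hole:
Apply the surveyor's formula: 2A = Σ (x_i·y_{i+1} − x_{i+1}·y_i), indices taken mod 3.
Σ = (12) + (-12) + (24) = 24
Area = |Σ|/2 = 12.
Net area = 178.5 − 12 = 166.5.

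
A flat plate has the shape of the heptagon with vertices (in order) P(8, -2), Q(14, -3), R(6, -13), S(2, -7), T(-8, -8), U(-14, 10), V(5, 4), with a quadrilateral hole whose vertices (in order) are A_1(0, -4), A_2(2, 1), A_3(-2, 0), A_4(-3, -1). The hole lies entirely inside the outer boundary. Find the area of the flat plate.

Outer boundary:
Apply the shoelace (surveyor's) formula: 2A = Σ (x_i·y_{i+1} − x_{i+1}·y_i), indices taken mod 7.
P→Q: (8)(-3) − (14)(-2) = 4
Q→R: (14)(-13) − (6)(-3) = -164
R→S: (6)(-7) − (2)(-13) = -16
S→T: (2)(-8) − (-8)(-7) = -72
T→U: (-8)(10) − (-14)(-8) = -192
U→V: (-14)(4) − (5)(10) = -106
V→P: (5)(-2) − (8)(4) = -42
Σ = -588
Area = |Σ|/2 = 294.
Hole:
Apply the shoelace formula: 2A = Σ (x_i·y_{i+1} − x_{i+1}·y_i), indices taken mod 4.
Σ = (8) + (2) + (2) + (12) = 24
Area = |Σ|/2 = 12.
Net area = 294 − 12 = 282.

282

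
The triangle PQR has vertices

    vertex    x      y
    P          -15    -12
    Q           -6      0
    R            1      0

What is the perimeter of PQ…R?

|PQ| = √((9)² + (12)²) = √225 = 15
|QR| = √((7)² + (0)²) = √49 = 7
|RP| = √((-16)² + (-12)²) = √400 = 20
Perimeter = 15 + 7 + 20 = 42.

42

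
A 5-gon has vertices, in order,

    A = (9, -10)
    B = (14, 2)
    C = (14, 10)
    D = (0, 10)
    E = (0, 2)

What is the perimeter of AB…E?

|AB| = √((5)² + (12)²) = √169 = 13
|BC| = √((0)² + (8)²) = √64 = 8
|CD| = √((-14)² + (0)²) = √196 = 14
|DE| = √((0)² + (-8)²) = √64 = 8
|EA| = √((9)² + (-12)²) = √225 = 15
Perimeter = 13 + 8 + 14 + 8 + 15 = 58.

58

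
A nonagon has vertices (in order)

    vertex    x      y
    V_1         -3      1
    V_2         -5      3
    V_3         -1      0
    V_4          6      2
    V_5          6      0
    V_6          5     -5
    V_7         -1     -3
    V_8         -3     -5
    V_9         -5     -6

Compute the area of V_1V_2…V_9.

Σ = (-4) + (3) + (-2) + (-12) + (-30) + (-20) + (-4) + (-7) + (-23) = -99
Area = |Σ|/2 = 49.5.

49.5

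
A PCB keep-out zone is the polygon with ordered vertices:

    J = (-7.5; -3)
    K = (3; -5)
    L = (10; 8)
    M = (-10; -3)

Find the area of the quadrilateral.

Apply the shoelace (surveyor's) formula: 2A = Σ (x_i·y_{i+1} − x_{i+1}·y_i), indices taken mod 4.
Σ = (46.5) + (74) + (50) + (7.5) = 178
Area = |Σ|/2 = 89.

89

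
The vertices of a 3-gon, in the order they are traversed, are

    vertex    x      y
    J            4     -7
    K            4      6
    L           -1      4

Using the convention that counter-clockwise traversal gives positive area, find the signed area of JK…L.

Apply the shoelace (surveyor's) formula: 2A = Σ (x_i·y_{i+1} − x_{i+1}·y_i), indices taken mod 3.
Σ = (52) + (22) + (-9) = 65
Signed area = Σ/2 = 32.5 (positive ⇒ counter-clockwise traversal).

32.5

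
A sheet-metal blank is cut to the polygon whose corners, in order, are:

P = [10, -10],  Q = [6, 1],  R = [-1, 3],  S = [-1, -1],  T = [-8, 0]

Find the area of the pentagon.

82.5

Apply Gauss's area formula: 2A = Σ (x_i·y_{i+1} − x_{i+1}·y_i), indices taken mod 5.
P→Q: (10)(1) − (6)(-10) = 70
Q→R: (6)(3) − (-1)(1) = 19
R→S: (-1)(-1) − (-1)(3) = 4
S→T: (-1)(0) − (-8)(-1) = -8
T→P: (-8)(-10) − (10)(0) = 80
Σ = 165
Area = |Σ|/2 = 82.5.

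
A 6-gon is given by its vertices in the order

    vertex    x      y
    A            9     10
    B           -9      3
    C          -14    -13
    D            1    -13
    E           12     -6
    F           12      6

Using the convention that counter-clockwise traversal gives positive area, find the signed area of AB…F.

Apply the shoelace (surveyor's) formula: 2A = Σ (x_i·y_{i+1} − x_{i+1}·y_i), indices taken mod 6.
A→B: (9)(3) − (-9)(10) = 117
B→C: (-9)(-13) − (-14)(3) = 159
C→D: (-14)(-13) − (1)(-13) = 195
D→E: (1)(-6) − (12)(-13) = 150
E→F: (12)(6) − (12)(-6) = 144
F→A: (12)(10) − (9)(6) = 66
Σ = 831
Signed area = Σ/2 = 415.5 (positive ⇒ counter-clockwise traversal).

415.5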